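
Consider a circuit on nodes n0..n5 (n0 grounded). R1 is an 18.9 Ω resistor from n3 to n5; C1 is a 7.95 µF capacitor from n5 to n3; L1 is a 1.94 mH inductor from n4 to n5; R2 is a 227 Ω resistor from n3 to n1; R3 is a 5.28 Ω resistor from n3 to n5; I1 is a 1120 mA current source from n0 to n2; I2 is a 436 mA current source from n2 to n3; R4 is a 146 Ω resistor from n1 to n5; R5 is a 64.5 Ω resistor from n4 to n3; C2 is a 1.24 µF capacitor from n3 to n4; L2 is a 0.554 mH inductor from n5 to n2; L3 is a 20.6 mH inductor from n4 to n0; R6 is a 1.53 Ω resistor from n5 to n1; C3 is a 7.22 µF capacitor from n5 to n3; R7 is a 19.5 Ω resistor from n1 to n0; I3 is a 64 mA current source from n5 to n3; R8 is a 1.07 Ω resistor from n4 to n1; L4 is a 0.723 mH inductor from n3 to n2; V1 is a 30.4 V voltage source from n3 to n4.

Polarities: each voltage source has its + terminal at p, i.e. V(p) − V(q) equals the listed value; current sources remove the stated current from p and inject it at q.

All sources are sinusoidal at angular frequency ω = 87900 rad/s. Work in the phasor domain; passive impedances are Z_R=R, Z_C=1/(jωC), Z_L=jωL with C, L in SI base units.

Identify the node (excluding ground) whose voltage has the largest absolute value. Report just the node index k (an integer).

2

Apply KCL at each of the 5 non-ground nodes and solve the resulting linear system.
Node n1: branches {R2, R4, R6, R7, R8} → V_1 = 21.87+0.1221j
Node n2: branches {I1, I2, L2, L4} → V_2 = 39.82+20.12j
Node n3: branches {R1, C1, R2, R3, I2, R5, C2, C3, I3, L4, V1} → V_3 = 41.74-2.922j
Node n4: branches {L1, R5, C2, L3, R8, V1} → V_4 = 11.34-2.922j
Node n5: branches {R1, C1, L1, R3, R4, L2, R6, C3, I3} → V_5 = 38.34+4.459j
Source currents: i(V1)=-10.36-6.006j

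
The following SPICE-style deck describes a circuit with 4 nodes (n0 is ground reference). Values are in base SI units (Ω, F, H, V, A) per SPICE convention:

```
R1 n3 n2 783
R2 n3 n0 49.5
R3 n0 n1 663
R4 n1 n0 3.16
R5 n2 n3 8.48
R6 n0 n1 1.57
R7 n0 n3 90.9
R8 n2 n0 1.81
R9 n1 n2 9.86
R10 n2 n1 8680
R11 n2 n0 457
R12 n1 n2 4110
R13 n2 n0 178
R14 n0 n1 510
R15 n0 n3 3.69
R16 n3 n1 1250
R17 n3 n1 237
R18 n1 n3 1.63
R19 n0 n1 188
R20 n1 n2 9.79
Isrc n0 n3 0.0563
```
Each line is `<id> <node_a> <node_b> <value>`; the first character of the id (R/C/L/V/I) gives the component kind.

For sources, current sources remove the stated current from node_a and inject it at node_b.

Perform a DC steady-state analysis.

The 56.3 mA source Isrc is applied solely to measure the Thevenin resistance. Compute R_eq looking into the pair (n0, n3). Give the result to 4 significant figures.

Apply KCL at each of the 3 non-ground nodes and solve the resulting linear system.
Node n1: branches {R3, R4, R6, R9, R10, R12, R14, R16, R17, R18, R19, R20} → V_1 = 0.02671
Node n2: branches {R1, R5, R8, R9, R10, R11, R12, R13, R20} → V_2 = 0.01586
Node n3: branches {R1, R2, R5, R7, R15, R16, R17, R18, Isrc} → V_3 = 0.07184

R_eq = 1.276 Ω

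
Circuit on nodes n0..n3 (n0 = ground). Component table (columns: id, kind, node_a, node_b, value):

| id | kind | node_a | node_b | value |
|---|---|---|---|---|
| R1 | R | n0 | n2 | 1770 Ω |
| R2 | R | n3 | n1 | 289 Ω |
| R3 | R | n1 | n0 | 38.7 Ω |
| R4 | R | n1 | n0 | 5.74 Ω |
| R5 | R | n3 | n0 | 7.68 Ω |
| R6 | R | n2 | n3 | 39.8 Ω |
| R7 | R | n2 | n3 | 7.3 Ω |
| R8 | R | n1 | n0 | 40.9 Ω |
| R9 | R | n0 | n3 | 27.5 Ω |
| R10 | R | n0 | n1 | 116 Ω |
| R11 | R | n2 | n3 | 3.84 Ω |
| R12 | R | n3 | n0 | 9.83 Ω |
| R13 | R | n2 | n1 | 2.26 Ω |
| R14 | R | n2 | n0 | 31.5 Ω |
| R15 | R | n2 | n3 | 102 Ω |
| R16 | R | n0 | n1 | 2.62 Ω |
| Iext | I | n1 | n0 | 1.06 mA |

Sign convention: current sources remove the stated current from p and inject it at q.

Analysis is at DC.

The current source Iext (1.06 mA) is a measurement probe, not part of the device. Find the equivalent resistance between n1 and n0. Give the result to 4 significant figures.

R_eq = 1.329 Ω

Element admittances at DC:
  Y(R1) = 0.0005650 S between n0,n2
  Y(R2) = 0.003460 S between n3,n1
  Y(R3) = 0.02584 S between n1,n0
  Y(R4) = 0.1742 S between n1,n0
  Y(R5) = 0.1302 S between n3,n0
  Y(R6) = 0.02513 S between n2,n3
  Y(R7) = 0.1370 S between n2,n3
  Y(R8) = 0.02445 S between n1,n0
  Y(R9) = 0.03636 S between n0,n3
  Y(R10) = 0.008621 S between n0,n1
  Y(R11) = 0.2604 S between n2,n3
  Y(R12) = 0.1017 S between n3,n0
  Y(R13) = 0.4425 S between n2,n1
  Y(R14) = 0.03175 S between n2,n0
  Y(R15) = 0.009804 S between n2,n3
  Y(R16) = 0.3817 S between n0,n1
  Iext: injects 0.00106 A into n0 (from n1)
Assemble and solve the 3×3 MNA system:
  V(n1)=-0.001408  V(n2)=-0.0009758  V(n3)=-0.0006061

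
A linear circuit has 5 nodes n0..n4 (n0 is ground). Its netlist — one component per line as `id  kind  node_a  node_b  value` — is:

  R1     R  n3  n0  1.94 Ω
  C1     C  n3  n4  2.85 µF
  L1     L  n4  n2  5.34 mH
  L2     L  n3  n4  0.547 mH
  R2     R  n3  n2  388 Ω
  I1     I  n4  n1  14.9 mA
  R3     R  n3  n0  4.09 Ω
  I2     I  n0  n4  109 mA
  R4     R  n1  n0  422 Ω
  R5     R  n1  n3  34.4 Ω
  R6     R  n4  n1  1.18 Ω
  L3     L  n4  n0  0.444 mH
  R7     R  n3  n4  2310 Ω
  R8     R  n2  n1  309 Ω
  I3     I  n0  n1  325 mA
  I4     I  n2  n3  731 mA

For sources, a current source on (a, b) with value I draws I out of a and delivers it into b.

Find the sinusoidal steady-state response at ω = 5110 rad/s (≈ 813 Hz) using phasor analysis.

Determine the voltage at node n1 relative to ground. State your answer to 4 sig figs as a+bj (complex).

0.6309-0.3584j V

Apply KCL at each of the 4 non-ground nodes and solve the resulting linear system.
Node n1: branches {I1, R4, R5, R6, R8, I3} → V_1 = 0.6309-0.3584j
Node n2: branches {L1, R2, R8, I4} → V_2 = -2.861-19.69j
Node n3: branches {R1, C1, L2, R2, R3, R5, R7, I4} → V_3 = 0.7447+0.1409j
Node n4: branches {C1, L1, L2, I1, I2, R6, L3, R7} → V_4 = 0.2410-0.3027j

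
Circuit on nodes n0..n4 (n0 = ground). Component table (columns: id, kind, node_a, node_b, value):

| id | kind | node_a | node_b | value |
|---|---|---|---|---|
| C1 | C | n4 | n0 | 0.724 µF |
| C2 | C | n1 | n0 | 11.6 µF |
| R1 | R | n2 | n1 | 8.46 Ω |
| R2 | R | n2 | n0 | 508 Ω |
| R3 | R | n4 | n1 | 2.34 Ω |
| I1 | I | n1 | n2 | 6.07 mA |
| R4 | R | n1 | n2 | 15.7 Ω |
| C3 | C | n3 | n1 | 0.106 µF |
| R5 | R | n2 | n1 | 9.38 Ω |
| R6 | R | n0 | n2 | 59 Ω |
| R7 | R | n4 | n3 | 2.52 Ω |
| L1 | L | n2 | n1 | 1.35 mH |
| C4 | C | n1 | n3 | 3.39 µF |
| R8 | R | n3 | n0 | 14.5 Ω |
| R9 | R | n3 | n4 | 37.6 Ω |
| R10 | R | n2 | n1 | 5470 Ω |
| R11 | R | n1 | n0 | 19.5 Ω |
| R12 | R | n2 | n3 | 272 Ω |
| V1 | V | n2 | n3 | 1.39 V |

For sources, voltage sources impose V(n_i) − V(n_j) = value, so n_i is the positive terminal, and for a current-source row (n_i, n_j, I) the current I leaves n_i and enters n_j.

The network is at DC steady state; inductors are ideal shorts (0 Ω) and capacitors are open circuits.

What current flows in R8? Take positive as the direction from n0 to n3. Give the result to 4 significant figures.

0.04836 A

Element admittances at DC:
  Y(C1) = 0.000 S between n4,n0
  Y(C2) = 0.000 S between n1,n0
  Y(R1) = 0.1182 S between n2,n1
  Y(R2) = 0.001969 S between n2,n0
  Y(R3) = 0.4274 S between n4,n1
  I1: injects 0.00607 A into n2 (from n1)
  Y(R4) = 0.06369 S between n1,n2
  Y(C3) = 0.000 S between n3,n1
  Y(R5) = 0.1066 S between n2,n1
  Y(R6) = 0.01695 S between n0,n2
  Y(R7) = 0.3968 S between n4,n3
  L1: short n2↔n1 (DC inductor)
  Y(C4) = 0.000 S between n1,n3
  Y(R8) = 0.06897 S between n3,n0
  Y(R9) = 0.02660 S between n3,n4
  Y(R10) = 0.0001828 S between n2,n1
  Y(R11) = 0.05128 S between n1,n0
  Y(R12) = 0.003676 S between n2,n3
  V1: constraint V(n2)−V(n3) = 1.39
Assemble and solve the 6×6 MNA system:
  V(n1)=0.6888  V(n2)=0.6888  V(n3)=-0.7012  V(n4)=-0.002954
  i(L1)=0.3370  i(V1)=-0.3491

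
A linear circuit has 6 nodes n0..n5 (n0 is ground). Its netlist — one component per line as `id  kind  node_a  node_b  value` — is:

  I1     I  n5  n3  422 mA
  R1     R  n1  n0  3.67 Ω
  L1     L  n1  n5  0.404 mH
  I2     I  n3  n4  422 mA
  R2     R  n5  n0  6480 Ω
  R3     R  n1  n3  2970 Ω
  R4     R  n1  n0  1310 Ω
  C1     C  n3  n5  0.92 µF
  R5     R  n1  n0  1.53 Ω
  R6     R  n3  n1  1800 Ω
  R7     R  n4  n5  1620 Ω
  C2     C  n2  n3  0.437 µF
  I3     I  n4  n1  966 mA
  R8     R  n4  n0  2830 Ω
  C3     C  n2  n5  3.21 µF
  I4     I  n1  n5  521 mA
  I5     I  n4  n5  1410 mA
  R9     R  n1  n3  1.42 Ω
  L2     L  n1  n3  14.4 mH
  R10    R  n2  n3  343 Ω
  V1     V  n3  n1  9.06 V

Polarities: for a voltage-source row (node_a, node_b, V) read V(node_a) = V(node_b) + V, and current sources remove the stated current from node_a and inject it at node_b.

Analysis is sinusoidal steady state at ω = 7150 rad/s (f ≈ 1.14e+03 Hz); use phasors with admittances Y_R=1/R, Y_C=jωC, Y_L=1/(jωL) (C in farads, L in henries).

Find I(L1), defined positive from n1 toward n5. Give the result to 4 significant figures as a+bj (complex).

MNA unknowns: 5 node voltages V₁..V_5 plus 1 source current (V1)
I1: z[5]−=0.422, z[3]+=0.422
R1: Y=0.2725+0.000j on G[1,0]
L1: Y=0.000-0.3462j on G[1,5]
I2: z[3]−=0.422, z[4]+=0.422
R2: Y=0.0001543+0.000j on G[5,0]
R3: Y=0.0003367+0.000j on G[1,3]
R4: Y=0.0007634+0.000j on G[1,0]
C1: Y=0.000+0.006578j on G[3,5]
R5: Y=0.6536+0.000j on G[1,0]
R6: Y=0.0005556+0.000j on G[3,1]
R7: Y=0.0006173+0.000j on G[4,5]
C2: Y=0.000+0.003125j on G[2,3]
I3: z[4]−=0.966, z[1]+=0.966
R8: Y=0.0003534+0.000j on G[4,0]
C3: Y=0.000+0.02295j on G[2,5]
I4: z[1]−=0.521, z[5]+=0.521
I5: z[4]−=1.41, z[5]+=1.41
R9: Y=0.7042+0.000j on G[1,3]
L2: Y=0.000-0.009713j on G[1,3]
R10: Y=0.002915+0.000j on G[2,3]
V1: row V3−V1=9.06, i_V1 at 3,1
solve → V1=0.7673-0.0003484j, V2=1.650-0.1644j, V3=9.827-0.0003484j, V4=-2013+0.5419j, V5=0.5161+0.8520j
aux → i_V1=-6.417+0.0007184j

-0.2951-0.08695j A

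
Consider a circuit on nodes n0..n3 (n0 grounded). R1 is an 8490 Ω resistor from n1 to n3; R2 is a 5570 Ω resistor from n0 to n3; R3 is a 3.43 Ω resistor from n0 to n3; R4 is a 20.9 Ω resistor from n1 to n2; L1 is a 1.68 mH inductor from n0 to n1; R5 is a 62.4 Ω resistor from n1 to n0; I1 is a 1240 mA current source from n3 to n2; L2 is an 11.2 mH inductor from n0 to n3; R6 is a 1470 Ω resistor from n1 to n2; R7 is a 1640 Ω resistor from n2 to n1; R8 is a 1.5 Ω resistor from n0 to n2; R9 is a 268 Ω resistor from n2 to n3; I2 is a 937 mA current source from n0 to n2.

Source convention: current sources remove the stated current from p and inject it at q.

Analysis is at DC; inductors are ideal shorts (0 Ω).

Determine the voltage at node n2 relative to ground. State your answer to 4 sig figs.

3.026 V

Element admittances at DC:
  Y(R1) = 0.0001178 S between n1,n3
  Y(R2) = 0.0001795 S between n0,n3
  Y(R3) = 0.2915 S between n0,n3
  Y(R4) = 0.04785 S between n1,n2
  L1: short n0↔n1 (DC inductor)
  Y(R5) = 0.01603 S between n1,n0
  I1: injects 1.24 A into n2 (from n3)
  L2: short n0↔n3 (DC inductor)
  Y(R6) = 0.0006803 S between n1,n2
  Y(R7) = 0.0006098 S between n2,n1
  Y(R8) = 0.6667 S between n0,n2
  Y(R9) = 0.003731 S between n2,n3
  I2: injects 0.937 A into n2 (from n0)
Assemble and solve the 5×5 MNA system:
  V(n1)=0.000  V(n2)=3.026  V(n3)=0.000
  i(L1)=-0.1487  i(L2)=1.229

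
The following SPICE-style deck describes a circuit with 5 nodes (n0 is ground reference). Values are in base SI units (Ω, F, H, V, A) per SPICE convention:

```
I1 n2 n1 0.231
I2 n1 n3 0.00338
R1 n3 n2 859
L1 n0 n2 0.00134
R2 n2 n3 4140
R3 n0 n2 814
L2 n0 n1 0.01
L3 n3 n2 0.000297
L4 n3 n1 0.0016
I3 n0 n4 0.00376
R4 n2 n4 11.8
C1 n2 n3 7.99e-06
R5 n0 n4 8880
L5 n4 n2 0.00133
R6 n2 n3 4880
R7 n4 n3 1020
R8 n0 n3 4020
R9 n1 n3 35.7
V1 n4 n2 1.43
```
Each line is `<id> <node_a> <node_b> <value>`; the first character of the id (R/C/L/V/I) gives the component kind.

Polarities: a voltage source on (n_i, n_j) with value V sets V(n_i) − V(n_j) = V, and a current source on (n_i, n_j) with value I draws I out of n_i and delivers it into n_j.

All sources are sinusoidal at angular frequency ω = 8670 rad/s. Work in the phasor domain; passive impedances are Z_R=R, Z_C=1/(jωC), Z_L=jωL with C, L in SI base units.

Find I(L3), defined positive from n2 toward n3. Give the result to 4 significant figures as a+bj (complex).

-0.2449-0.007790j A

Element admittances at ω=8670 rad/s:
  I1: injects 0.231 A into n1 (from n2)
  I2: injects 0.00338 A into n3 (from n1)
  Y(R1) = 0.001164+0.000j S between n3,n2
  Y(L1) = 0.000-0.08607j S between n0,n2
  Y(R2) = 0.0002415+0.000j S between n2,n3
  Y(R3) = 0.001229+0.000j S between n0,n2
  Y(L2) = 0.000-0.01153j S between n0,n1
  Y(L3) = 0.000-0.3884j S between n3,n2
  Y(L4) = 0.000-0.07209j S between n3,n1
  I3: injects 0.00376 A into n4 (from n0)
  Y(R4) = 0.08475+0.000j S between n2,n4
  Y(C1) = 0.000+0.06927j S between n2,n3
  Y(R5) = 0.0001126+0.000j S between n0,n4
  Y(L5) = 0.000-0.08672j S between n4,n2
  Y(R6) = 0.0002049+0.000j S between n2,n3
  Y(R7) = 0.0009804+0.000j S between n4,n3
  Y(R8) = 0.0002488+0.000j S between n0,n3
  Y(R9) = 0.02801+0.000j S between n1,n3
  V1: constraint V(n4)−V(n2) = 1.43
Assemble and solve the 5×5 MNA system:
  V(n1)=0.7032+2.714j  V(n2)=-0.09832-0.3200j  V(n3)=-0.1184+0.3104j  V(n4)=1.332-0.3200j
  i(V1)=-0.1190+0.1247j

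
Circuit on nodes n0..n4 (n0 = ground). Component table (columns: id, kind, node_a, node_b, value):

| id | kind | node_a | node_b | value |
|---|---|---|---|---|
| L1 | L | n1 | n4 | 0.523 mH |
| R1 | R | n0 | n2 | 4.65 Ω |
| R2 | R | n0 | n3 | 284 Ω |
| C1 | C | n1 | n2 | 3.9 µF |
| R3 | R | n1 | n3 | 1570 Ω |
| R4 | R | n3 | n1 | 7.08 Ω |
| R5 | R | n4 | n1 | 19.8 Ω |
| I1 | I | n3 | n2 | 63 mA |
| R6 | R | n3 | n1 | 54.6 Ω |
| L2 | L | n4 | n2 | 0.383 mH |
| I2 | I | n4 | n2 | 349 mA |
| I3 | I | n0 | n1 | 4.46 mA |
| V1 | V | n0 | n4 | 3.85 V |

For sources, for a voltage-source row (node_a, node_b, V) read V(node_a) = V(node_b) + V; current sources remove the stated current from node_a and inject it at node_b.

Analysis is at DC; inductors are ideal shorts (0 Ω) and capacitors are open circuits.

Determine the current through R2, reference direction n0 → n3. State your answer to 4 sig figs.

Apply KCL at each of the 4 non-ground nodes and solve the resulting linear system.
Node n1: branches {L1, C1, R3, R4, R5, R6, I3} → V_1 = -3.850
Node n2: branches {R1, C1, I1, L2, I2} → V_2 = -3.850
Node n3: branches {R2, R3, R4, I1, R6} → V_3 = -4.152
Node n4: branches {L1, R5, L2, I2, V1} → V_4 = -3.850
Source currents: i(L1)=-0.04392, i(L2)=-1.240, i(V1)=-0.8470

0.01462 A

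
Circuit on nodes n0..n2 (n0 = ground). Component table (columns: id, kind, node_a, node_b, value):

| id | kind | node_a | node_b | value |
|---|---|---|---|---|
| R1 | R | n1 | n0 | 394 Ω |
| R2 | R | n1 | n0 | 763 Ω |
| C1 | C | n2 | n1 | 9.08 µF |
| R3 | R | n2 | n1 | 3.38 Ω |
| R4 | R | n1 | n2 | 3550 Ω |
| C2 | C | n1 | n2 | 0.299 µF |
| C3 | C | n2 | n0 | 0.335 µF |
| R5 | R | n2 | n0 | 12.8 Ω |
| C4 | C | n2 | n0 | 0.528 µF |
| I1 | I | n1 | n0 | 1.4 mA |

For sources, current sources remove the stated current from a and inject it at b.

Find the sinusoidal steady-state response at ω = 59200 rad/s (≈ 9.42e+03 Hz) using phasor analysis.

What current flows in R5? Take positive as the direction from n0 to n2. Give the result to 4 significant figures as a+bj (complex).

Apply KCL at each of the 2 non-ground nodes and solve the resulting linear system.
Node n1: branches {R1, R2, C1, R3, R4, C2, I1} → V_1 = -0.01336+0.009445j
Node n2: branches {C1, R3, R4, C2, C3, R5, C4} → V_2 = -0.01230+0.007581j

0.0009613-0.0005923j A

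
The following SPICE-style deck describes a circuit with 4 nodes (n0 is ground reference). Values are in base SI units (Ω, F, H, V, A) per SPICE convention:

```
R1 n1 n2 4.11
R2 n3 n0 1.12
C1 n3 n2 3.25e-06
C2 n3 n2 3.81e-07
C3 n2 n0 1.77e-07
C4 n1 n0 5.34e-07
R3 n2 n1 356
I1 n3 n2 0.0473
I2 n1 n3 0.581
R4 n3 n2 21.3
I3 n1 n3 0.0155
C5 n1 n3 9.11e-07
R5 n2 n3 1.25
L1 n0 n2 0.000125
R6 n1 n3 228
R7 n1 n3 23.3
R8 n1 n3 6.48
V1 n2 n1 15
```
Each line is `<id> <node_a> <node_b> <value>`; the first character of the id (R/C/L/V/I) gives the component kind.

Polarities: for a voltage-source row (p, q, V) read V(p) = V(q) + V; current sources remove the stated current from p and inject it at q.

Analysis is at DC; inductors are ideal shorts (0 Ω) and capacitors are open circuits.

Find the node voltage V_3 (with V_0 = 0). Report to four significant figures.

-1.275 V

MNA unknowns: 3 node voltages V₁..V_3 plus 2 source currents (L1, V1)
R1: Y=0.2433 on G[1,2]
R2: Y=0.8929 on G[3,0]
C1: Y=0.000 on G[3,2]
C2: Y=0.000 on G[3,2]
C3: Y=0.000 on G[2,0]
C4: Y=0.000 on G[1,0]
R3: Y=0.002809 on G[2,1]
I1: z[3]−=0.0473, z[2]+=0.0473
I2: z[1]−=0.581, z[3]+=0.581
R4: Y=0.04695 on G[3,2]
I3: z[1]−=0.0155, z[3]+=0.0155
C5: Y=0.000 on G[1,3]
R5: Y=0.8000 on G[2,3]
L1: row V0−V2=0, i_L1 at 0,2
R6: Y=0.004386 on G[1,3]
R7: Y=0.04292 on G[1,3]
R8: Y=0.1543 on G[1,3]
V1: row V2−V1=15, i_V1 at 2,1
solve → V1=-15.00, V2=0.000, V3=-1.275
aux → i_L1=-1.138, i_V1=-5.863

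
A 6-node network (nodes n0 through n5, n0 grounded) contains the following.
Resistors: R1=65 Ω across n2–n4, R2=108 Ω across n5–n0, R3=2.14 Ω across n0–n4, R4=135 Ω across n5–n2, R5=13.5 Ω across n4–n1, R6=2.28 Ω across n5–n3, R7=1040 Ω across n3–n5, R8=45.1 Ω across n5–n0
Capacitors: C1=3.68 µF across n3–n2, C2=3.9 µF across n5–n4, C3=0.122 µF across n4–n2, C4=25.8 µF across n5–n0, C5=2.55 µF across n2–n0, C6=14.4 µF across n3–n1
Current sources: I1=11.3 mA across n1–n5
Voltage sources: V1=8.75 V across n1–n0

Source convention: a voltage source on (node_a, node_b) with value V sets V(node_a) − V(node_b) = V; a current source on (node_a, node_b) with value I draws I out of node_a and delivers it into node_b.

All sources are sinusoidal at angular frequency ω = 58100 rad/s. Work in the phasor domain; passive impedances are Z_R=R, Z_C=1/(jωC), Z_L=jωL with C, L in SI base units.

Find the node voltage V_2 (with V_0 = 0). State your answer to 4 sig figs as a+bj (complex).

MNA unknowns: 5 node voltages V₁..V_5 plus 1 source current (V1)
R1: Y=0.01538+0.000j on G[2,4]
C1: Y=0.000+0.2138j on G[3,2]
R2: Y=0.009259+0.000j on G[5,0]
R3: Y=0.4673+0.000j on G[0,4]
C2: Y=0.000+0.2266j on G[5,4]
C3: Y=0.000+0.007088j on G[4,2]
C4: Y=0.000+1.499j on G[5,0]
I1: z[1]−=0.0113, z[5]+=0.0113
R4: Y=0.007407+0.000j on G[5,2]
R5: Y=0.07407+0.000j on G[4,1]
R6: Y=0.4386+0.000j on G[5,3]
R7: Y=0.0009615+0.000j on G[3,5]
C5: Y=0.000+0.1482j on G[2,0]
R8: Y=0.02217+0.000j on G[5,0]
C6: Y=0.000+0.8366j on G[3,1]
V1: row V1−V0=8.75, i_V1 at 1,0
solve → V1=8.750+0.000j, V2=3.469+1.495j, V3=6.146+2.378j, V4=1.700-0.1440j, V5=1.189-1.276j
aux → i_V1=-2.523-2.189j

3.469+1.495j V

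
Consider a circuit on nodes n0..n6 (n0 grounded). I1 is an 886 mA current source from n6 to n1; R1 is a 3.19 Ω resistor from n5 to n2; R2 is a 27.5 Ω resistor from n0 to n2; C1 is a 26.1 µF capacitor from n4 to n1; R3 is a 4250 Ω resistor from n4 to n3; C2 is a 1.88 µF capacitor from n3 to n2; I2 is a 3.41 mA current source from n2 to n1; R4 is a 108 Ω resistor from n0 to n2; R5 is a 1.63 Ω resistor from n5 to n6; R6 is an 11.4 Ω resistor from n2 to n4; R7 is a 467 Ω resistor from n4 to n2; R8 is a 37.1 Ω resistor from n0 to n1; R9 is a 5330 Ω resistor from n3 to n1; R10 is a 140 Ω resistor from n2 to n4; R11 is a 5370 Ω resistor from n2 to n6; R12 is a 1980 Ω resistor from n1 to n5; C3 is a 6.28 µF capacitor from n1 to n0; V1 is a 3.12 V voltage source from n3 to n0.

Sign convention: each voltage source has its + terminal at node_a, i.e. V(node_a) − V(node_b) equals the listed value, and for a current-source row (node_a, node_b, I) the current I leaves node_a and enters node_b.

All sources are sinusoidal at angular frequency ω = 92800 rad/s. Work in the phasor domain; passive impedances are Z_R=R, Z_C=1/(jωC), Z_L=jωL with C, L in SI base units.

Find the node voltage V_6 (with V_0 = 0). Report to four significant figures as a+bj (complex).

Apply KCL at each of the 6 non-ground nodes and solve the resulting linear system.
Node n1: branches {I1, C1, I2, R8, R9, R12, C3} → V_1 = 0.8944-1.183j
Node n2: branches {R1, R2, C2, I2, R4, R6, R7, R10, R11} → V_2 = -0.7025+3.902j
Node n3: branches {R3, C2, R9, V1} → V_3 = 3.120+0.000j
Node n4: branches {C1, R3, R6, R7, R10} → V_4 = 1.095-1.111j
Node n5: branches {R1, R5, R12} → V_5 = -3.519+3.894j
Node n6: branches {I1, R5, R11} → V_6 = -4.962+3.894j
Source currents: i(V1)=-0.6816-0.6674j

-4.962+3.894j V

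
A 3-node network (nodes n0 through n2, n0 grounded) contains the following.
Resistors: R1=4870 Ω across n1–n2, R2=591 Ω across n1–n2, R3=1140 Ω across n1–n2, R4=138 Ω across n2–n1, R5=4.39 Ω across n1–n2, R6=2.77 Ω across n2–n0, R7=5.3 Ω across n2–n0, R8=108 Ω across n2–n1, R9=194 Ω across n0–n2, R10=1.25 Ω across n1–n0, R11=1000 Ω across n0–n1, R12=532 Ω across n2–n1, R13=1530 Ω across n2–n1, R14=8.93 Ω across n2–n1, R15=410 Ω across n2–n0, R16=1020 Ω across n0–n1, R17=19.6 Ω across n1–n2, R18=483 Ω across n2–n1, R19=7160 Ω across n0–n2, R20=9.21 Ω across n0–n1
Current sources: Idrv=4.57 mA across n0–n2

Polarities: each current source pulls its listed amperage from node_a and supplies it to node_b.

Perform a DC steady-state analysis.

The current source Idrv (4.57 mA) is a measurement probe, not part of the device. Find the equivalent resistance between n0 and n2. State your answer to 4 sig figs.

R_eq = 1.187 Ω

Element admittances at DC:
  Y(R1) = 0.0002053 S between n1,n2
  Y(R2) = 0.001692 S between n1,n2
  Y(R3) = 0.0008772 S between n1,n2
  Y(R4) = 0.007246 S between n2,n1
  Y(R5) = 0.2278 S between n1,n2
  Y(R6) = 0.3610 S between n2,n0
  Y(R7) = 0.1887 S between n2,n0
  Y(R8) = 0.009259 S between n2,n1
  Y(R9) = 0.005155 S between n0,n2
  Y(R10) = 0.8000 S between n1,n0
  Y(R11) = 0.001000 S between n0,n1
  Y(R12) = 0.001880 S between n2,n1
  Y(R13) = 0.0006536 S between n2,n1
  Y(R14) = 0.1120 S between n2,n1
  Y(R15) = 0.002439 S between n2,n0
  Y(R16) = 0.0009804 S between n0,n1
  Y(R17) = 0.05102 S between n1,n2
  Y(R18) = 0.002070 S between n2,n1
  Y(R19) = 0.0001397 S between n0,n2
  Y(R20) = 0.1086 S between n0,n1
  Idrv: injects 0.00457 A into n2 (from n0)
Assemble and solve the 2×2 MNA system:
  V(n1)=0.001698  V(n2)=0.005425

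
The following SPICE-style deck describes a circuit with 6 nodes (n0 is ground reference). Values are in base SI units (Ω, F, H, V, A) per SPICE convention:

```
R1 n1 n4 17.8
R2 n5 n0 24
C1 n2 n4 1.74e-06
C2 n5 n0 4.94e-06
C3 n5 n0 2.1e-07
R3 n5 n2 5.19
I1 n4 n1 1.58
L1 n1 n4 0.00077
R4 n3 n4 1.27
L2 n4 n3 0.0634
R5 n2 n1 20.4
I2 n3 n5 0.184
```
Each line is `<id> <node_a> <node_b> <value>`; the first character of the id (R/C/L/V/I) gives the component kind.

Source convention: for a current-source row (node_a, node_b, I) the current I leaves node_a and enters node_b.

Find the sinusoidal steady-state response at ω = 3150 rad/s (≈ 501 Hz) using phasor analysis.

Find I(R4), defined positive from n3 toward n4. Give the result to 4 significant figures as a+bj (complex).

Apply KCL at each of the 5 non-ground nodes and solve the resulting linear system.
Node n1: branches {R1, I1, L1, R5} → V_1 = -5.123+0.5377j
Node n2: branches {C1, R3, R5} → V_2 = -0.9550+0.000j
Node n3: branches {R4, L2, I2} → V_3 = -5.998-3.704j
Node n4: branches {R1, C1, I1, L1, R4, L2} → V_4 = -5.764-3.703j
Node n5: branches {R2, C2, C3, R3, I2} → V_5 = 0.000+0.000j

-0.1840-0.001170j A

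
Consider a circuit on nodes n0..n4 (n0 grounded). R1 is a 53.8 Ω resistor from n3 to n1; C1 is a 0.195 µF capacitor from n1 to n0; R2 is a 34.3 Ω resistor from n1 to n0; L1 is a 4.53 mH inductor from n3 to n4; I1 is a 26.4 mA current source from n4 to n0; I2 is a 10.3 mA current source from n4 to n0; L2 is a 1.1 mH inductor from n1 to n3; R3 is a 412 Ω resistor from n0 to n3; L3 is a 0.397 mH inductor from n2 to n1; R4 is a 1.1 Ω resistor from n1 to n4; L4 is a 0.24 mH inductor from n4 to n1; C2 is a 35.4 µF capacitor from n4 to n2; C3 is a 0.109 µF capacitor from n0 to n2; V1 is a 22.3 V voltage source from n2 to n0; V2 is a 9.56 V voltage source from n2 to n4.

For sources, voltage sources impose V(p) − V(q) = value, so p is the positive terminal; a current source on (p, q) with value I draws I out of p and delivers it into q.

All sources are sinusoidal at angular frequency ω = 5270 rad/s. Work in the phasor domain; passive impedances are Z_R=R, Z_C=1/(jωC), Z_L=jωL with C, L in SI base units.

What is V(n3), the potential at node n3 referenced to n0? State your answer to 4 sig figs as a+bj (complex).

MNA unknowns: 4 node voltages V₁..V_4 plus 2 source currents (V1, V2)
R1: Y=0.01859+0.000j on G[3,1]
C1: Y=0.000+0.001028j on G[1,0]
R2: Y=0.02915+0.000j on G[1,0]
L1: Y=0.000-0.04189j on G[3,4]
I1: z[4]−=0.0264, z[0]+=0.0264
I2: z[4]−=0.0103, z[0]+=0.0103
L2: Y=0.000-0.1725j on G[1,3]
R3: Y=0.002427+0.000j on G[0,3]
L3: Y=0.000-0.4780j on G[2,1]
R4: Y=0.9091+0.000j on G[1,4]
L4: Y=0.000-0.7906j on G[4,1]
C2: Y=0.000+0.1866j on G[4,2]
C3: Y=0.000+0.0005744j on G[0,2]
V1: row V2−V0=22.3, i_V1 at 2,0
V2: row V2−V4=9.56, i_V2 at 2,4
solve → V1=14.91-1.872j, V2=22.30+0.000j, V3=14.49-1.634j, V4=12.74+0.000j
aux → i_V1=-0.5084+0.03041j, i_V2=-0.3863+1.706j

14.49-1.634j V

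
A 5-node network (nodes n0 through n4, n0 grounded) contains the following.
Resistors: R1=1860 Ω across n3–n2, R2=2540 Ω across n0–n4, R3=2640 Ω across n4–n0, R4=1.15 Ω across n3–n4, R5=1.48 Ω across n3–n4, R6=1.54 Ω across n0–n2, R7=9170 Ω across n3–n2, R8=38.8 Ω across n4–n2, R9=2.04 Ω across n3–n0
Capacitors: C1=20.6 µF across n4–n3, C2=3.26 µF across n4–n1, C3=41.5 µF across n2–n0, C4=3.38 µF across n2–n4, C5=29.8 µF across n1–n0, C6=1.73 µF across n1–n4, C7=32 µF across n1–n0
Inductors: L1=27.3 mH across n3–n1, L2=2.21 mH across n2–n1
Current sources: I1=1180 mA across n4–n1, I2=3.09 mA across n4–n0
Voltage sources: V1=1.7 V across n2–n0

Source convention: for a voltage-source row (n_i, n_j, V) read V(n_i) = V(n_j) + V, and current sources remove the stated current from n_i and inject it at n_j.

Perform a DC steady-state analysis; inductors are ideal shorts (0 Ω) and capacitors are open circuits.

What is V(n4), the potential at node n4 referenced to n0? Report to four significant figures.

0.9465 V

Element admittances at DC:
  Y(R1) = 0.0005376 S between n3,n2
  Y(C1) = 0.000 S between n4,n3
  Y(R2) = 0.0003937 S between n0,n4
  L1: short n3↔n1 (DC inductor)
  Y(C2) = 0.000 S between n4,n1
  L2: short n2↔n1 (DC inductor)
  Y(R3) = 0.0003788 S between n4,n0
  Y(C3) = 0.000 S between n2,n0
  Y(R4) = 0.8696 S between n3,n4
  Y(R5) = 0.6757 S between n3,n4
  Y(R6) = 0.6494 S between n0,n2
  Y(C4) = 0.000 S between n2,n4
  Y(C5) = 0.000 S between n1,n0
  Y(R7) = 0.0001091 S between n3,n2
  I1: injects 1.18 A into n1 (from n4)
  Y(C6) = 0.000 S between n1,n4
  Y(R8) = 0.02577 S between n4,n2
  Y(C7) = 0.000 S between n1,n0
  I2: injects 0.00309 A into n0 (from n4)
  Y(R9) = 0.4902 S between n3,n0
  V1: constraint V(n2)−V(n0) = 1.7
Assemble and solve the 7×7 MNA system:
  V(n1)=1.700  V(n2)=1.700  V(n3)=1.700  V(n4)=0.9465
  i(L1)=-1.998  i(L2)=0.8177  i(V1)=-1.941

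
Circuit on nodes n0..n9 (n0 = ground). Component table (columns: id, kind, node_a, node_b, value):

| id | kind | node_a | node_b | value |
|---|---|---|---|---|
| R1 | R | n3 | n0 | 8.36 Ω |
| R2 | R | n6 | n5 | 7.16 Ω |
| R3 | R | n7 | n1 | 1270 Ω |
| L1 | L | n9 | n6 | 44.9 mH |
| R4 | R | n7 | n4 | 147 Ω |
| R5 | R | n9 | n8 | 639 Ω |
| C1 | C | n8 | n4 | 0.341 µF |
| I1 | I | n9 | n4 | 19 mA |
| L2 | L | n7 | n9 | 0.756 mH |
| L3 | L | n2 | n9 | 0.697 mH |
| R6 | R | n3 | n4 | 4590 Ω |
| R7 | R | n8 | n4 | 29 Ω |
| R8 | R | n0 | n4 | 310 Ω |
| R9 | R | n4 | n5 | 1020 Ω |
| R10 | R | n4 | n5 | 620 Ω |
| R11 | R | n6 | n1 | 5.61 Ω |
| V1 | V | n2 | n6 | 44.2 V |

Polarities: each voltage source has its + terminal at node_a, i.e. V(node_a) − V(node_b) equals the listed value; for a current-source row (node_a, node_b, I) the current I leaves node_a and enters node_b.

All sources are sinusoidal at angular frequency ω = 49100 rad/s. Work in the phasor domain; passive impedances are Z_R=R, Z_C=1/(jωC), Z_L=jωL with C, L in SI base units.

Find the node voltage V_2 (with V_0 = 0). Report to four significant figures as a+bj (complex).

10.10+5.109j V

MNA unknowns: 9 node voltages V₁..V_9 plus 1 source current (V1)
R1: Y=0.1196+0.000j on G[3,0]
R2: Y=0.1397+0.000j on G[6,5]
R3: Y=0.0007874+0.000j on G[7,1]
L1: Y=0.000-0.0004536j on G[9,6]
R4: Y=0.006803+0.000j on G[7,4]
R5: Y=0.001565+0.000j on G[9,8]
C1: Y=0.000+0.01674j on G[8,4]
I1: z[9]−=0.019, z[4]+=0.019
L2: Y=0.000-0.02694j on G[7,9]
L3: Y=0.000-0.02922j on G[2,9]
R6: Y=0.0002179+0.000j on G[3,4]
R7: Y=0.03448+0.000j on G[8,4]
R8: Y=0.003226+0.000j on G[0,4]
R9: Y=0.0009804+0.000j on G[4,5]
R10: Y=0.001613+0.000j on G[4,5]
R11: Y=0.1783+0.000j on G[6,1]
V1: row V2−V6=44.2, i_V1 at 2,6
solve → V1=-33.92+5.077j, V2=10.10+5.109j, V3=0.000+0.000j, V4=0.000+0.000j, V5=-33.48+5.016j, V6=-34.10+5.109j, V7=8.026-2.183j, V8=0.3316-0.1076j, V9=8.789+1.070j
aux → i_V1=-0.1180+0.03818j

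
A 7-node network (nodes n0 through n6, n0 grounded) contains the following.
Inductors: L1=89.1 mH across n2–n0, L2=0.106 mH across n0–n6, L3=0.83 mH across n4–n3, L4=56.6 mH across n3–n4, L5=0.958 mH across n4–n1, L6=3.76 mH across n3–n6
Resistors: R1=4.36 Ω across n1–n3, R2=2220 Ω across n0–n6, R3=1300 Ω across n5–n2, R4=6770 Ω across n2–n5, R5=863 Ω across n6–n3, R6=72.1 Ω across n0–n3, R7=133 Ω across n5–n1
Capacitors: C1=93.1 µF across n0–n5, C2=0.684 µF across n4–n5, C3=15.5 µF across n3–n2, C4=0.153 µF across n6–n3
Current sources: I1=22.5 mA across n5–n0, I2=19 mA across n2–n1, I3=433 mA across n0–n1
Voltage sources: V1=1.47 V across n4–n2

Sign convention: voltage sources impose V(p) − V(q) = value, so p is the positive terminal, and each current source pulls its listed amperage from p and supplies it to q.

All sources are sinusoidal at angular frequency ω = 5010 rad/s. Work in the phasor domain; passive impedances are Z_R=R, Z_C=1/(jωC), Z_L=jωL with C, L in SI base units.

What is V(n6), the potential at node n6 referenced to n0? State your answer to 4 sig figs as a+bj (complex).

MNA unknowns: 6 node voltages V₁..V_6 plus 1 source current (V1)
L1: Y=0.000-0.002240j on G[2,0]
R1: Y=0.2294+0.000j on G[1,3]
C1: Y=0.000+0.4664j on G[0,5]
R2: Y=0.0004505+0.000j on G[0,6]
L2: Y=0.000-1.883j on G[0,6]
C2: Y=0.000+0.003427j on G[4,5]
C3: Y=0.000+0.07766j on G[3,2]
L3: Y=0.000-0.2405j on G[4,3]
R3: Y=0.0007692+0.000j on G[5,2]
L4: Y=0.000-0.003527j on G[3,4]
R4: Y=0.0001477+0.000j on G[2,5]
L5: Y=0.000-0.2084j on G[4,1]
I1: z[5]−=0.0225, z[0]+=0.0225
R5: Y=0.001159+0.000j on G[6,3]
L6: Y=0.000-0.05309j on G[3,6]
I2: z[2]−=0.019, z[1]+=0.019
C4: Y=0.000+0.0007665j on G[6,3]
R6: Y=0.01387+0.000j on G[0,3]
I3: z[0]−=0.433, z[1]+=0.433
R7: Y=0.007519+0.000j on G[5,1]
V1: row V4−V2=1.47, i_V1 at 4,2
solve → V1=4.955+7.532j, V2=2.537+7.225j, V3=3.420+6.917j, V4=4.007+7.225j, V5=0.1635+0.01928j, V6=0.08848+0.1890j
aux → i_V1=0.01342-0.06769j

0.08848+0.1890j V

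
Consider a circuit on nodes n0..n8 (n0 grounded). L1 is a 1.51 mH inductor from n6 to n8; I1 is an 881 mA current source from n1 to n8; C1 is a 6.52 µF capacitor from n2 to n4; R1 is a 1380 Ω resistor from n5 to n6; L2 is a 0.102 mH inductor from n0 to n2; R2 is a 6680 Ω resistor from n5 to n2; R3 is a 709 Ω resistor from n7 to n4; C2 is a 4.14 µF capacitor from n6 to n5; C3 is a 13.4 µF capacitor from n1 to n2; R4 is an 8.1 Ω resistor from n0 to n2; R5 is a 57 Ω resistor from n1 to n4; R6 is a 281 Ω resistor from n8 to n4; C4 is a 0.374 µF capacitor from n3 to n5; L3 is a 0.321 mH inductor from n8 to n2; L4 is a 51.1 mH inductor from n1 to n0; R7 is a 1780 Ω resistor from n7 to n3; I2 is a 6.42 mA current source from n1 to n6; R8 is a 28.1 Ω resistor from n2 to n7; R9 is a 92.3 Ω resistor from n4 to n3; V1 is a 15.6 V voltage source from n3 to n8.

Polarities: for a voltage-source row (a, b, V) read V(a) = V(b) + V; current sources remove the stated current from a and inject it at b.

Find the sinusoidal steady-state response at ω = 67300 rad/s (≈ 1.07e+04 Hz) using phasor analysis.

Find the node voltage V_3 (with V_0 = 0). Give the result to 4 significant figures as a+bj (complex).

Apply KCL at each of the 8 non-ground nodes and solve the resulting linear system.
Node n1: branches {I1, C3, R5, L4, I2} → V_1 = -0.02956+0.9723j
Node n2: branches {C1, L2, R2, C3, R4, L3, R8} → V_2 = -0.0009229-0.001159j
Node n3: branches {C4, R7, R9, V1} → V_3 = 20.28+13.89j
Node n4: branches {C1, R3, R5, R6, R9} → V_4 = 0.5320-0.4994j
Node n5: branches {R1, R2, C2, C4} → V_5 = 30.78+13.75j
Node n6: branches {L1, R1, C2, I2} → V_6 = 31.73+13.72j
Node n7: branches {R3, R7, R8} → V_7 = 0.3225+0.1879j
Node n8: branches {L1, I1, R6, L3, V1} → V_8 = 4.683+13.89j
Source currents: i(V1)=-0.2218+0.1005j

20.28+13.89j V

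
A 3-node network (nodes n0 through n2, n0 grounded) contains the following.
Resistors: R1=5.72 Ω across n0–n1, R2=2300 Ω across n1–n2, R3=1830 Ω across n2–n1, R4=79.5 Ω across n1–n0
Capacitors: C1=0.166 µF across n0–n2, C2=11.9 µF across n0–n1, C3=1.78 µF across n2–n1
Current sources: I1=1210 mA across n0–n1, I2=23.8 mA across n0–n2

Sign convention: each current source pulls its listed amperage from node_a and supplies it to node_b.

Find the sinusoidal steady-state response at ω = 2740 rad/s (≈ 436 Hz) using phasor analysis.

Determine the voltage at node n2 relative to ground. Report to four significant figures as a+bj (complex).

Apply KCL at each of the 2 non-ground nodes and solve the resulting linear system.
Node n1: branches {R1, C2, R2, C3, R3, R4, I1} → V_1 = 6.375-1.125j
Node n2: branches {C1, R2, C3, R3, I2} → V_2 = 6.626-5.447j

6.626-5.447j V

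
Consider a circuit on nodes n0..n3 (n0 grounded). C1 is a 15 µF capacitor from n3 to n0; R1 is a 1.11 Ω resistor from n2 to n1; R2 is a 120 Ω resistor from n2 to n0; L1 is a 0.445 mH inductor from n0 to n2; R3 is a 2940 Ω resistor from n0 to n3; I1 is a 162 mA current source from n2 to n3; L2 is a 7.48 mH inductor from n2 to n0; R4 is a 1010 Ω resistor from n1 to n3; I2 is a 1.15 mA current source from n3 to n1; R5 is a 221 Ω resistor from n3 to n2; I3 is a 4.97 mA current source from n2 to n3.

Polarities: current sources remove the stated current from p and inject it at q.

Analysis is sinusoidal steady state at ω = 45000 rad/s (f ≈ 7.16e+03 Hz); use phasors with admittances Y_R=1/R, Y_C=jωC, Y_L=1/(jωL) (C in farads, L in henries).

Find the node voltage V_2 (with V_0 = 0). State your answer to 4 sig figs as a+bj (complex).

-0.7449-2.941j V

MNA unknowns: 3 node voltages V₁..V_3
C1: Y=0.000+0.6750j on G[3,0]
R1: Y=0.9009+0.000j on G[2,1]
R2: Y=0.008333+0.000j on G[2,0]
L1: Y=0.000-0.04994j on G[0,2]
R3: Y=0.0003401+0.000j on G[0,3]
I1: z[2]−=0.162, z[3]+=0.162
L2: Y=0.000-0.002971j on G[2,0]
R4: Y=0.0009901+0.000j on G[1,3]
I2: z[3]−=0.00115, z[1]+=0.00115
R5: Y=0.004525+0.000j on G[3,2]
I3: z[2]−=0.00497, z[3]+=0.00497
solve → V1=-0.7428-2.938j, V2=-0.7449-2.941j, V3=-0.02195-0.2398j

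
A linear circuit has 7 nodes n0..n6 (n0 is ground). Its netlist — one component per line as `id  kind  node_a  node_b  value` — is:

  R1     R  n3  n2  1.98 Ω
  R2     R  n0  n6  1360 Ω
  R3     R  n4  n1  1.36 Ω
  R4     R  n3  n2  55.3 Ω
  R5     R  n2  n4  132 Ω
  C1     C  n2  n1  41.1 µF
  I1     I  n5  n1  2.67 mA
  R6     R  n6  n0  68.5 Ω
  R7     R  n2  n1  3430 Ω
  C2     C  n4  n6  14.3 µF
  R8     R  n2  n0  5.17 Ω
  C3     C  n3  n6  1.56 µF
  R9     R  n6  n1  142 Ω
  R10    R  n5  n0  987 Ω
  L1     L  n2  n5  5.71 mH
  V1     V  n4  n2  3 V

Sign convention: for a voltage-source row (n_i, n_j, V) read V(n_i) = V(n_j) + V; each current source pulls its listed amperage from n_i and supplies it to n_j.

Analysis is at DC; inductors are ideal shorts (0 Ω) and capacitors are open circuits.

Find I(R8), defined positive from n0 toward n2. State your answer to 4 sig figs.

Element admittances at DC:
  Y(R1) = 0.5051 S between n3,n2
  Y(R2) = 0.0007353 S between n0,n6
  Y(R3) = 0.7353 S between n4,n1
  Y(R4) = 0.01808 S between n3,n2
  Y(R5) = 0.007576 S between n2,n4
  Y(C1) = 0.000 S between n2,n1
  I1: injects 0.00267 A into n1 (from n5)
  Y(R6) = 0.01460 S between n6,n0
  Y(R7) = 0.0002915 S between n2,n1
  Y(C2) = 0.000 S between n4,n6
  Y(R8) = 0.1934 S between n2,n0
  Y(C3) = 0.000 S between n3,n6
  Y(R9) = 0.007042 S between n6,n1
  Y(R10) = 0.001013 S between n5,n0
  L1: short n2↔n5 (DC inductor)
  V1: constraint V(n4)−V(n2) = 3
Assemble and solve the 8×8 MNA system:
  V(n1)=2.911  V(n2)=-0.07225  V(n3)=-0.07225  V(n4)=2.928  V(n5)=-0.07225  V(n6)=0.9162
  i(L1)=0.002597  i(V1)=-0.03498

0.01398 A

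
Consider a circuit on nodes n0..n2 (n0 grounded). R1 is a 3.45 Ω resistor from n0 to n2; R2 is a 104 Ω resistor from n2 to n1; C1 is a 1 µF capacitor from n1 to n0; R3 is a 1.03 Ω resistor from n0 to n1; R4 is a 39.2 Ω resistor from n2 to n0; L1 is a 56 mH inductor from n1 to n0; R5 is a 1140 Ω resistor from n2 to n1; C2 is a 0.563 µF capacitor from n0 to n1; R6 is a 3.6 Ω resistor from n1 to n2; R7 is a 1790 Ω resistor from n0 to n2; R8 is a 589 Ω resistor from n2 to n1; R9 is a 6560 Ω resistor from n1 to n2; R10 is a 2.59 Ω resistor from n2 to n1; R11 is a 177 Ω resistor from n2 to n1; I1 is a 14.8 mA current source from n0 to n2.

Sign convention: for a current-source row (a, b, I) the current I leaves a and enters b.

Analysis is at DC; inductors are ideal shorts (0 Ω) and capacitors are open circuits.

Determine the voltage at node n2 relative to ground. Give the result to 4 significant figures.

MNA unknowns: 2 node voltages V₁..V_2 plus 1 source current (L1)
R1: Y=0.2899 on G[0,2]
R2: Y=0.009615 on G[2,1]
C1: Y=0.000 on G[1,0]
R3: Y=0.9709 on G[0,1]
R4: Y=0.02551 on G[2,0]
L1: row V1−V0=0, i_L1 at 1,0
R5: Y=0.0008772 on G[2,1]
C2: Y=0.000 on G[0,1]
R6: Y=0.2778 on G[1,2]
R7: Y=0.0005587 on G[0,2]
R8: Y=0.001698 on G[2,1]
R9: Y=0.0001524 on G[1,2]
R10: Y=0.3861 on G[2,1]
R11: Y=0.005650 on G[2,1]
I1: z[0]−=0.0148, z[2]+=0.0148
solve → V1=0.000, V2=0.01483
aux → i_L1=0.01011

0.01483 V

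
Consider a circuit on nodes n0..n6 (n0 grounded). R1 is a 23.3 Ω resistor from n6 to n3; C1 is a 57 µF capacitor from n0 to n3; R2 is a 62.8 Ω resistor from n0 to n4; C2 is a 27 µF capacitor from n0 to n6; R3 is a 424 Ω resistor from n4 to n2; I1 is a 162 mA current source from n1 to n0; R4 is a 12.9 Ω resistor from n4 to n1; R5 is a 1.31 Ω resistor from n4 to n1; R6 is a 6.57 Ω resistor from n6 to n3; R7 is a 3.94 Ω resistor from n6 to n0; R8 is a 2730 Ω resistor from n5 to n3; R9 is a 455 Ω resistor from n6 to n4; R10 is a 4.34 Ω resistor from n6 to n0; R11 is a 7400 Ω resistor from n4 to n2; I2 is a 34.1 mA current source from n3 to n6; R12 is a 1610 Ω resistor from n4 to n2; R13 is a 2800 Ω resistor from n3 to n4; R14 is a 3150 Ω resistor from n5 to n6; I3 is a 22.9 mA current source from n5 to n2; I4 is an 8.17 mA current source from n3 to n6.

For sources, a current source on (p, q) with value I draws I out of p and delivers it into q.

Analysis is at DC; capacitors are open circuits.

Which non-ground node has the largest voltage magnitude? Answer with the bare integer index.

MNA unknowns: 6 node voltages V₁..V_6
R1: Y=0.04292 on G[6,3]
C1: Y=0.000 on G[0,3]
R2: Y=0.01592 on G[0,4]
C2: Y=0.000 on G[0,6]
R3: Y=0.002358 on G[4,2]
I1: z[1]−=0.162, z[0]+=0.162
R4: Y=0.07752 on G[4,1]
R5: Y=0.7634 on G[4,1]
R6: Y=0.1522 on G[6,3]
R7: Y=0.2538 on G[6,0]
R8: Y=0.0003663 on G[5,3]
R9: Y=0.002198 on G[6,4]
R10: Y=0.2304 on G[6,0]
R11: Y=0.0001351 on G[4,2]
I2: z[3]−=0.0341, z[6]+=0.0341
R12: Y=0.0006211 on G[4,2]
R13: Y=0.0003571 on G[3,4]
R14: Y=0.0003175 on G[5,6]
I3: z[5]−=0.0229, z[2]+=0.0229
I4: z[3]−=0.00817, z[6]+=0.00817
solve → V1=-7.738, V2=-0.1931, V3=-0.3788, V4=-7.545, V5=-33.73, V6=-0.08643

5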